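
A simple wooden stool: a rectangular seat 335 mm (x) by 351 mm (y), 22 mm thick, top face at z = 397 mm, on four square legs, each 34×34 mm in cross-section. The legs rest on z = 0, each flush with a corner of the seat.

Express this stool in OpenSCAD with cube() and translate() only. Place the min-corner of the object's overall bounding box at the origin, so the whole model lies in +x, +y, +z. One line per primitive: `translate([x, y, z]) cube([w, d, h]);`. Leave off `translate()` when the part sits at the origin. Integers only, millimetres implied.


// leg_h = 397 - 22 = 375
translate([0, 0, 375]) cube([335, 351, 22]);
cube([34, 34, 375]);
translate([301, 0, 0]) cube([34, 34, 375]);
translate([0, 317, 0]) cube([34, 34, 375]);
translate([301, 317, 0]) cube([34, 34, 375]);


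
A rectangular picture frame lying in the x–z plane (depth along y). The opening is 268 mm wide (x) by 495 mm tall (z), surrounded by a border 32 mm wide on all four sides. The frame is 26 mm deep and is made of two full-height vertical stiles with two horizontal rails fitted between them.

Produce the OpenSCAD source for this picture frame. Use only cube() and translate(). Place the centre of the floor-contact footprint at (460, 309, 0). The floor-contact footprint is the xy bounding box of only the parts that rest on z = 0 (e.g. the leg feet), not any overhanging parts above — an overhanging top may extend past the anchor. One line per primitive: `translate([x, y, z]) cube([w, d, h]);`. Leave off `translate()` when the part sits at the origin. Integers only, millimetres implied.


translate([294, 296, 0]) cube([32, 26, 559]);
translate([594, 296, 0]) cube([32, 26, 559]);
translate([326, 296, 0]) cube([268, 26, 32]);
translate([326, 296, 527]) cube([268, 26, 32]);


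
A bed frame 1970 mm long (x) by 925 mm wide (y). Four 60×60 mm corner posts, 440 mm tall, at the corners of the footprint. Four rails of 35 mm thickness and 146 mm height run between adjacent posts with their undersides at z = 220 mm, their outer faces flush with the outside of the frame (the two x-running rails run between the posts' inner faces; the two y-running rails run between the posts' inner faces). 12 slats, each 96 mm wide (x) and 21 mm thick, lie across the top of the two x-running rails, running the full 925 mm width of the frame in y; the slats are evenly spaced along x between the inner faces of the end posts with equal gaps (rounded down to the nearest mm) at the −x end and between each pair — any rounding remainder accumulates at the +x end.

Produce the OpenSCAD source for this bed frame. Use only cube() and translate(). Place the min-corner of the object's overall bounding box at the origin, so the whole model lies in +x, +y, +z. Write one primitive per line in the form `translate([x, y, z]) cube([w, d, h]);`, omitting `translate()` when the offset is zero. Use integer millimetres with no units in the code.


cube([60, 60, 440]);
translate([0, 865, 0]) cube([60, 60, 440]);
translate([1910, 0, 0]) cube([60, 60, 440]);
translate([1910, 865, 0]) cube([60, 60, 440]);
translate([60, 0, 220]) cube([1850, 35, 146]);
translate([60, 890, 220]) cube([1850, 35, 146]);
translate([0, 60, 220]) cube([35, 805, 146]);
translate([1935, 60, 220]) cube([35, 805, 146]);
translate([113, 0, 366]) cube([96, 925, 21]);
translate([262, 0, 366]) cube([96, 925, 21]);
translate([411, 0, 366]) cube([96, 925, 21]);
translate([560, 0, 366]) cube([96, 925, 21]);
translate([709, 0, 366]) cube([96, 925, 21]);
translate([858, 0, 366]) cube([96, 925, 21]);
translate([1007, 0, 366]) cube([96, 925, 21]);
translate([1156, 0, 366]) cube([96, 925, 21]);
translate([1305, 0, 366]) cube([96, 925, 21]);
translate([1454, 0, 366]) cube([96, 925, 21]);
translate([1603, 0, 366]) cube([96, 925, 21]);
translate([1752, 0, 366]) cube([96, 925, 21]);


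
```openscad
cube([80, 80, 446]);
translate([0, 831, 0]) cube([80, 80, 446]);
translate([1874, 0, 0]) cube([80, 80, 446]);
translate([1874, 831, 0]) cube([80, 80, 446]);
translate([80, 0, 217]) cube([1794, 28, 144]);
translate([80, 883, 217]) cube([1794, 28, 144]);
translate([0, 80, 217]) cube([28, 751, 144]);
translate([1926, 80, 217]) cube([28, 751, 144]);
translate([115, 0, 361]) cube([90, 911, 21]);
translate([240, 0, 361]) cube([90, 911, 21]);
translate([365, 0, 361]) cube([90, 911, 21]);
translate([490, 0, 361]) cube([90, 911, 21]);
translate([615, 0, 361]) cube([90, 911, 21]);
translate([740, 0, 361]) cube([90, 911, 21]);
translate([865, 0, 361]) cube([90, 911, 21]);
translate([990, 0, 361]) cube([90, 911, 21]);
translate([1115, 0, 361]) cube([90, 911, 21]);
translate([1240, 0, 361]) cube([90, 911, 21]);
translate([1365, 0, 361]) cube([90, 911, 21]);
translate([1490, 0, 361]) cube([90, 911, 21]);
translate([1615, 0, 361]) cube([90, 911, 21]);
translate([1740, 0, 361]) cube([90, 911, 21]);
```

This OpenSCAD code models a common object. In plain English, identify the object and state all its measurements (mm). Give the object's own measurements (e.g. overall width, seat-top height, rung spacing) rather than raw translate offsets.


A bed frame 1954 mm long (x) by 911 mm wide (y). Four 80×80 mm corner posts, 446 mm tall, at the corners of the footprint. Four rails of 28 mm thickness and 144 mm height run between adjacent posts with their undersides at z = 217 mm, their outer faces flush with the outside of the frame (the two x-running rails run between the posts' inner faces; the two y-running rails run between the posts' inner faces). 14 slats, each 90 mm wide (x) and 21 mm thick, lie across the top of the two x-running rails, running the full 911 mm width of the frame in y; along x they sit between the end posts with a 35 mm gap after the −x posts and between neighbouring slats, leaving 44 mm before the +x posts.


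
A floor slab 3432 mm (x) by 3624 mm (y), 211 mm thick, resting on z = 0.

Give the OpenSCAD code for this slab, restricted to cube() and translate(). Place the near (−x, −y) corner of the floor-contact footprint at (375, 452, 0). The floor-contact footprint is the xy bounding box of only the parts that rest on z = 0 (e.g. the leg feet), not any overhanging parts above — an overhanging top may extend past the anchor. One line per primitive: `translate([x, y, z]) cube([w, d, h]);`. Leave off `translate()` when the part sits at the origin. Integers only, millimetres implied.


translate([375, 452, 0]) cube([3432, 3624, 211]);


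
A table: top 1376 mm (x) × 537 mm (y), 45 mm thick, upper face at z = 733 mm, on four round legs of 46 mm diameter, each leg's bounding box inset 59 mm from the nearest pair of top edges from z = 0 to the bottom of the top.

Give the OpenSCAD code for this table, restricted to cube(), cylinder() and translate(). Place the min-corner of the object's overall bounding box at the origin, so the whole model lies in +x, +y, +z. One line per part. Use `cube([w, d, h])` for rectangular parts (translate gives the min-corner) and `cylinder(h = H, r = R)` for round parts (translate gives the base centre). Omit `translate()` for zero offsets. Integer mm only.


translate([0, 0, 688]) cube([1376, 537, 45]);
translate([82, 82, 0]) cylinder(h = 688, r = 23);
translate([1294, 82, 0]) cylinder(h = 688, r = 23);
translate([82, 455, 0]) cylinder(h = 688, r = 23);
translate([1294, 455, 0]) cylinder(h = 688, r = 23);


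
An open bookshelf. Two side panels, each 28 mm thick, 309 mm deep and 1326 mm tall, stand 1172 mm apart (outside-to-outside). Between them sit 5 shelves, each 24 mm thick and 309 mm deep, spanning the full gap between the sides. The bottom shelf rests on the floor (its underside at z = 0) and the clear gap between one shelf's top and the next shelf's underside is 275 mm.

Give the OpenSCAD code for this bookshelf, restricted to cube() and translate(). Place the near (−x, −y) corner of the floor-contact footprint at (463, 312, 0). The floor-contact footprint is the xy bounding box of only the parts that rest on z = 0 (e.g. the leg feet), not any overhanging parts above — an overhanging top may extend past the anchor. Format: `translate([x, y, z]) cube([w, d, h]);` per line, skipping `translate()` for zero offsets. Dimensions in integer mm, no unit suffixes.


translate([463, 312, 0]) cube([28, 309, 1326]);
translate([1607, 312, 0]) cube([28, 309, 1326]);
translate([491, 312, 0]) cube([1116, 309, 24]);
translate([491, 312, 299]) cube([1116, 309, 24]);
translate([491, 312, 598]) cube([1116, 309, 24]);
translate([491, 312, 897]) cube([1116, 309, 24]);
translate([491, 312, 1196]) cube([1116, 309, 24]);


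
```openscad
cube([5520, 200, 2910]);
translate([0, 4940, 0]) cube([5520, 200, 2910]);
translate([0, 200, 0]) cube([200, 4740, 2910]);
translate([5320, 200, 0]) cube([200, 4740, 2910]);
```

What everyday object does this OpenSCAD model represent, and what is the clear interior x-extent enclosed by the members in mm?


A house (or room) frame. The interior width is 5120 mm.

Four 2910 mm walls enclosing a rectangle with no floor or roof — a room or house frame. Outside width is 5520 mm and wall thickness is 200 mm, so the interior width is 5520 − 2 × 200 = 5120 mm.


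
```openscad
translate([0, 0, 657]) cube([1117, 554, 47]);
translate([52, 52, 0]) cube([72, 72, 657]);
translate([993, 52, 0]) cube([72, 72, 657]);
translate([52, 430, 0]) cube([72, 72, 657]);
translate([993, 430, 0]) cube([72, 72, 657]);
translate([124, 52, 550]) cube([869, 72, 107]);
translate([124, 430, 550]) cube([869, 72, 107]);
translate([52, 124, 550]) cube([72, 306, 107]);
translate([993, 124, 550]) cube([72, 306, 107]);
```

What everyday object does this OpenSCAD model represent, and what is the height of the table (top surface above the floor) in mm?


A table. The table height is 704 mm.

A 1117×554×47 slab sits at z = 657 on four 72 mm square posts — a table. The top surface is at 657 + 47 = 704 mm.


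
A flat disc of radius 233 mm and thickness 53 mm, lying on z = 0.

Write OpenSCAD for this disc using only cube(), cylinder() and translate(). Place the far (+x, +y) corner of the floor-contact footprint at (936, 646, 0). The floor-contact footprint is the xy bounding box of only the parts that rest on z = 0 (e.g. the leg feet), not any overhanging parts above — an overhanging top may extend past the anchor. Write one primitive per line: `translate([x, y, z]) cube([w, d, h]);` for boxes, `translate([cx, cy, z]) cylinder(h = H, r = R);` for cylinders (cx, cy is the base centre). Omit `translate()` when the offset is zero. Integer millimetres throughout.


translate([703, 413, 0]) cylinder(h = 53, r = 233);


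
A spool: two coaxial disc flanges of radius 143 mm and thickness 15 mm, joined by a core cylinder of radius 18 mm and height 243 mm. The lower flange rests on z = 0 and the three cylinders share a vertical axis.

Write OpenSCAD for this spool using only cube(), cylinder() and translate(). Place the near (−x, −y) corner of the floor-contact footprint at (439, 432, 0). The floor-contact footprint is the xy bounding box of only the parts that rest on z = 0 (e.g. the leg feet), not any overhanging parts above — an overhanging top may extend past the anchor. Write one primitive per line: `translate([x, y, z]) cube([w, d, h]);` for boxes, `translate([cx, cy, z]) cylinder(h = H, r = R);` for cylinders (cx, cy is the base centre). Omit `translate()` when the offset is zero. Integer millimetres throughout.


translate([582, 575, 0]) cylinder(h = 15, r = 143);
translate([582, 575, 15]) cylinder(h = 243, r = 18);
translate([582, 575, 258]) cylinder(h = 15, r = 143);


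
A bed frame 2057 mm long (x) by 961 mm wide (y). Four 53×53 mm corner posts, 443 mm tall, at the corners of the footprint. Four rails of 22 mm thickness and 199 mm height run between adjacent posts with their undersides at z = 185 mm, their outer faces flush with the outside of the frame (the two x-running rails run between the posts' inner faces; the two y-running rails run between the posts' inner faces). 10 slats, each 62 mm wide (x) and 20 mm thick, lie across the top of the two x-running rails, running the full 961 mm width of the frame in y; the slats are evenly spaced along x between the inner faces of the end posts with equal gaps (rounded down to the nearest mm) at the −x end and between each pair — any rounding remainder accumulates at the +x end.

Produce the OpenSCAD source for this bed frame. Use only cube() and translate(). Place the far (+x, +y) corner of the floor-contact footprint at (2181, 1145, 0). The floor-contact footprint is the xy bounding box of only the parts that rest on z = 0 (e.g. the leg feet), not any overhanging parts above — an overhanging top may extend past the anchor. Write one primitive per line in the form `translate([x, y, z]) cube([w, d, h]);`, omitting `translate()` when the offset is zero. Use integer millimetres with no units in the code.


translate([124, 184, 0]) cube([53, 53, 443]);
translate([124, 1092, 0]) cube([53, 53, 443]);
translate([2128, 184, 0]) cube([53, 53, 443]);
translate([2128, 1092, 0]) cube([53, 53, 443]);
translate([177, 184, 185]) cube([1951, 22, 199]);
translate([177, 1123, 185]) cube([1951, 22, 199]);
translate([124, 237, 185]) cube([22, 855, 199]);
translate([2159, 237, 185]) cube([22, 855, 199]);
translate([298, 184, 384]) cube([62, 961, 20]);
translate([481, 184, 384]) cube([62, 961, 20]);
translate([664, 184, 384]) cube([62, 961, 20]);
translate([847, 184, 384]) cube([62, 961, 20]);
translate([1030, 184, 384]) cube([62, 961, 20]);
translate([1213, 184, 384]) cube([62, 961, 20]);
translate([1396, 184, 384]) cube([62, 961, 20]);
translate([1579, 184, 384]) cube([62, 961, 20]);
translate([1762, 184, 384]) cube([62, 961, 20]);
translate([1945, 184, 384]) cube([62, 961, 20]);


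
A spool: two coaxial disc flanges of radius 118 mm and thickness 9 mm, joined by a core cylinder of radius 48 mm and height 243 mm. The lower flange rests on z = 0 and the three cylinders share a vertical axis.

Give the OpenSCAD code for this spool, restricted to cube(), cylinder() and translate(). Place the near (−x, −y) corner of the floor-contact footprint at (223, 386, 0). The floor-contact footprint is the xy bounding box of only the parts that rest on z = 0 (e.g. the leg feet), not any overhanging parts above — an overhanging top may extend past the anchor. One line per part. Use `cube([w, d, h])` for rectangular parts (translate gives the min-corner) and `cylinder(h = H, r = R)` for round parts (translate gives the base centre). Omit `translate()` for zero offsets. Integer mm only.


translate([341, 504, 0]) cylinder(h = 9, r = 118);
translate([341, 504, 9]) cylinder(h = 243, r = 48);
translate([341, 504, 252]) cylinder(h = 9, r = 118);


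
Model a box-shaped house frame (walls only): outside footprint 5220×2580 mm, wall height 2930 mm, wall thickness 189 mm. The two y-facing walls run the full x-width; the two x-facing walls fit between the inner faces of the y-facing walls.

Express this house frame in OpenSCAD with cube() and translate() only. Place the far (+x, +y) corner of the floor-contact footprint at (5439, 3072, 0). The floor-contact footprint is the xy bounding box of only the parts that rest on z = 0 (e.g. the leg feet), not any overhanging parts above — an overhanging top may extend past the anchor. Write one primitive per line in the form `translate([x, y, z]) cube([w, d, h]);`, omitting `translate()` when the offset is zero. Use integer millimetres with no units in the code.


translate([219, 492, 0]) cube([5220, 189, 2930]);
translate([219, 2883, 0]) cube([5220, 189, 2930]);
translate([219, 681, 0]) cube([189, 2202, 2930]);
translate([5250, 681, 0]) cube([189, 2202, 2930]);


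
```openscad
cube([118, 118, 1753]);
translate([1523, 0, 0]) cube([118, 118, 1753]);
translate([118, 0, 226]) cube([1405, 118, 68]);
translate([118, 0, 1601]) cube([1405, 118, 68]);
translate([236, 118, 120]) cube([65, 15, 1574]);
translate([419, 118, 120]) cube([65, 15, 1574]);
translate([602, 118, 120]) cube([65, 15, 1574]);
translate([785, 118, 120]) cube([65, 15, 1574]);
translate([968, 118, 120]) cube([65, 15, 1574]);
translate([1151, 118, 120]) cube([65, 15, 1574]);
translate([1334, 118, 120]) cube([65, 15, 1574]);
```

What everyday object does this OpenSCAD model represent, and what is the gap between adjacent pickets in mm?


A fence section. The picket gap is 118 mm.

Two posts, two rails, 7 pickets — a fence section. Span 1405 mm holds 7 pickets of 65 mm with 8 equal gaps: ⌊(1405 − 7·65) / 8⌋ = 118 mm.


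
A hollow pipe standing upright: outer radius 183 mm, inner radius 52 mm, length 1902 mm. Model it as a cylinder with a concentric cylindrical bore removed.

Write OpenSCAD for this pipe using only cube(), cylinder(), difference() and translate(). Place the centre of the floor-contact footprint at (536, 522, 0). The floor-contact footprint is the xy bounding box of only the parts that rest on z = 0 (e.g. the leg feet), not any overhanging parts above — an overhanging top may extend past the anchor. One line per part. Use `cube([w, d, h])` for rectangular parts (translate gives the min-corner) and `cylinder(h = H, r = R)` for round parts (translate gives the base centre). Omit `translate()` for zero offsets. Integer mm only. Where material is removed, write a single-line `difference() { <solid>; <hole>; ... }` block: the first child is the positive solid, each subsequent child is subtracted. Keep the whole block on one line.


difference() { translate([536, 522, 0]) cylinder(h = 1902, r = 183); translate([536, 522, 0]) cylinder(h = 1902, r = 52); }


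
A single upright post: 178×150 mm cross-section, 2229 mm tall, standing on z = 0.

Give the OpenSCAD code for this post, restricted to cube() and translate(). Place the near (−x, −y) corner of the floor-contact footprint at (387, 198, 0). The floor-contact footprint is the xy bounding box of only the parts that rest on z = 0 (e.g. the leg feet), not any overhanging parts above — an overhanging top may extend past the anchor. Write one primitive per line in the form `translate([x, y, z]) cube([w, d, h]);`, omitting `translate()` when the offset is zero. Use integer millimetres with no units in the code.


translate([387, 198, 0]) cube([178, 150, 2229]);


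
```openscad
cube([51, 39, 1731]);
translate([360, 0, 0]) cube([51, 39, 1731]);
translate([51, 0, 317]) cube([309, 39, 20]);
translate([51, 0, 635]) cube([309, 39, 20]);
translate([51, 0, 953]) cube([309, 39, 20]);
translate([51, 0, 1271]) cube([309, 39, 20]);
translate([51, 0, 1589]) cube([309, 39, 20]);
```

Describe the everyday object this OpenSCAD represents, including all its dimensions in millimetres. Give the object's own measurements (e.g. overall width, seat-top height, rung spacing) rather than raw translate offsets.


A straight ladder. Two 51×39 mm vertical rails, 1731 mm tall, stand 411 mm apart (outside-to-outside) with their front faces coplanar on the −y side. 5 rungs, each 39 mm deep and 20 mm tall, span between the inner faces of the rails, front faces flush with the rails. The lowest rung's underside is at z = 317 mm and rungs are spaced 318 mm apart (underside to underside).


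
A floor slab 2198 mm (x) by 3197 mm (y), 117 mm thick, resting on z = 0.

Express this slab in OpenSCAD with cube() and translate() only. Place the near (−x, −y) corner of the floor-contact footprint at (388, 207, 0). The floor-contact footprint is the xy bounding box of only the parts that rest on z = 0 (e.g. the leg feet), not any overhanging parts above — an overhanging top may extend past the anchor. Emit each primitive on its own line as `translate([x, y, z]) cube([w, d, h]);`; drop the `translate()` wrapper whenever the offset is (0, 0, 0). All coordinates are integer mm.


translate([388, 207, 0]) cube([2198, 3197, 117]);


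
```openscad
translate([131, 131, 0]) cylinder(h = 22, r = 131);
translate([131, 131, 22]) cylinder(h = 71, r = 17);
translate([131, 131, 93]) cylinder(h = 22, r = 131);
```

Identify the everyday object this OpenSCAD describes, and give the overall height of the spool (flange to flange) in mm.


A spool. The overall height is 115 mm.

Three coaxial cylinders, large–small–large — a spool. Two 22 mm flanges and a 71 mm core give 22 + 71 + 22 = 115 mm.


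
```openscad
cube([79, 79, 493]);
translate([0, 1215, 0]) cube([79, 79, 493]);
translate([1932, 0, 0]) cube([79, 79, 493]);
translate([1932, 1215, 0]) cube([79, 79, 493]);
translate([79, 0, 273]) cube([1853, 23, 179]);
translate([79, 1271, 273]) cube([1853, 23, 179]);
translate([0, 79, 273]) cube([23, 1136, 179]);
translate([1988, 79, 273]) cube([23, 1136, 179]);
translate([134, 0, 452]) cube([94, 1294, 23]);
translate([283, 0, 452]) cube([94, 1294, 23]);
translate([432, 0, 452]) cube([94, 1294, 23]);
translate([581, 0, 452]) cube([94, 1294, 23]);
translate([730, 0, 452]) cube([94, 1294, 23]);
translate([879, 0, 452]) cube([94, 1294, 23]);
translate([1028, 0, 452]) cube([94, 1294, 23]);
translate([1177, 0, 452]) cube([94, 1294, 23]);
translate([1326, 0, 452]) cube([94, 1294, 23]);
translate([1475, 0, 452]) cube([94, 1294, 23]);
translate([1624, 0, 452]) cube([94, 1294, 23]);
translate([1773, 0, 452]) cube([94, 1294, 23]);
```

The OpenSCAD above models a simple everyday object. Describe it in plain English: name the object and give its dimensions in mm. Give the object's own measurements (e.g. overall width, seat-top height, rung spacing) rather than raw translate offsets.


A bed frame 2011 mm long (x) by 1294 mm wide (y). Four 79×79 mm corner posts, 493 mm tall, at the corners of the footprint. Four rails of 23 mm thickness and 179 mm height run between adjacent posts with their undersides at z = 273 mm, their outer faces flush with the outside of the frame (the two x-running rails run between the posts' inner faces; the two y-running rails run between the posts' inner faces). 12 slats, each 94 mm wide (x) and 23 mm thick, lie across the top of the two x-running rails, running the full 1294 mm width of the frame in y; along x they sit between the end posts with a 55 mm gap after the −x posts and between neighbouring slats, leaving 65 mm before the +x posts.


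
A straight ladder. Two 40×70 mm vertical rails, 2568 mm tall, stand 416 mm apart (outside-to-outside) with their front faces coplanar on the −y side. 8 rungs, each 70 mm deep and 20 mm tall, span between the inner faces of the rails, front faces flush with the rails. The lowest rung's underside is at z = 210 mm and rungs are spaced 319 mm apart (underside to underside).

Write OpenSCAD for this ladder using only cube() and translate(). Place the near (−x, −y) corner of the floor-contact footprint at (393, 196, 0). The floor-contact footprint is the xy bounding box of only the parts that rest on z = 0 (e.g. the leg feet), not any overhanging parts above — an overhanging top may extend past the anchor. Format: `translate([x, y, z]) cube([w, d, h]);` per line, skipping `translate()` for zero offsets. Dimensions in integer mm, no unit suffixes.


// rung span = 416 - 2*40 = 336
// rung[k] z = 210 + k*319
translate([393, 196, 0]) cube([40, 70, 2568]);
translate([769, 196, 0]) cube([40, 70, 2568]);
translate([433, 196, 210]) cube([336, 70, 20]);
translate([433, 196, 529]) cube([336, 70, 20]);
translate([433, 196, 848]) cube([336, 70, 20]);
translate([433, 196, 1167]) cube([336, 70, 20]);
translate([433, 196, 1486]) cube([336, 70, 20]);
translate([433, 196, 1805]) cube([336, 70, 20]);
translate([433, 196, 2124]) cube([336, 70, 20]);
translate([433, 196, 2443]) cube([336, 70, 20]);


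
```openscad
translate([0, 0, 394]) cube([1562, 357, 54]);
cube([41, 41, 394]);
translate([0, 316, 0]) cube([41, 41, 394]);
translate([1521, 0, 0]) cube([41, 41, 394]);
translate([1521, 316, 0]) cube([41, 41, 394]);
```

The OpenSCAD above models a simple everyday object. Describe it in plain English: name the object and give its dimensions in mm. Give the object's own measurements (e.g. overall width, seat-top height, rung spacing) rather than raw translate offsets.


A long wooden bench with a 1562 mm (x) × 357 mm (y) seat, 54 mm thick, its top surface 448 mm above the floor. Four 41 mm square legs at the seat corners, flush with the edges, run from z = 0 to the seat underside.


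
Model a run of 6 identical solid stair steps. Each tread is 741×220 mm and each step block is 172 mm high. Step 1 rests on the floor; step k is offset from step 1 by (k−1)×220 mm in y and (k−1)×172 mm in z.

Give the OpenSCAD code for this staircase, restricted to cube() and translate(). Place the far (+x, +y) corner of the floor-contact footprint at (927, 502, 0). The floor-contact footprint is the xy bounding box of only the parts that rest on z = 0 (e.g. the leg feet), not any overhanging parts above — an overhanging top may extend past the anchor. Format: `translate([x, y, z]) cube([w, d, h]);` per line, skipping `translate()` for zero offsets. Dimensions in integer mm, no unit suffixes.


translate([186, 282, 0]) cube([741, 220, 172]);
translate([186, 502, 172]) cube([741, 220, 172]);
translate([186, 722, 344]) cube([741, 220, 172]);
translate([186, 942, 516]) cube([741, 220, 172]);
translate([186, 1162, 688]) cube([741, 220, 172]);
translate([186, 1382, 860]) cube([741, 220, 172]);


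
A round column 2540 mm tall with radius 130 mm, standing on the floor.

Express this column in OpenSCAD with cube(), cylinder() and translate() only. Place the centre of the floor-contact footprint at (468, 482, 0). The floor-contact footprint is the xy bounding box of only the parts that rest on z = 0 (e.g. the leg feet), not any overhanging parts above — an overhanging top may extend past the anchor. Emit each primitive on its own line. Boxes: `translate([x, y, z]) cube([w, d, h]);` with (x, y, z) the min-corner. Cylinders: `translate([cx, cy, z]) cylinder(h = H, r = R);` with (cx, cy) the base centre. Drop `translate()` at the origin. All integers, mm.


translate([468, 482, 0]) cylinder(h = 2540, r = 130);


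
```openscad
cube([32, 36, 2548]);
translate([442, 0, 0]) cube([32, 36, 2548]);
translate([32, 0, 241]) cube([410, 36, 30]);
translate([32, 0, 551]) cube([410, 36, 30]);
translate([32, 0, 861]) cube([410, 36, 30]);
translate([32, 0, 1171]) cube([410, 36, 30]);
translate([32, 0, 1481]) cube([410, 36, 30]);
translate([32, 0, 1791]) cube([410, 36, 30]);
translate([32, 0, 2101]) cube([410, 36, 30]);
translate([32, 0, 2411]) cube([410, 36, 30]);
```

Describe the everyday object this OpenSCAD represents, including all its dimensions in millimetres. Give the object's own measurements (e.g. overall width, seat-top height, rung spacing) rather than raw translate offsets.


A straight ladder. Two 32×36 mm vertical rails, 2548 mm tall, stand 474 mm apart (outside-to-outside) with their front faces coplanar on the −y side. 8 rungs, each 36 mm deep and 30 mm tall, span between the inner faces of the rails, front faces flush with the rails. The lowest rung's underside is at z = 241 mm and rungs are spaced 310 mm apart (underside to underside).


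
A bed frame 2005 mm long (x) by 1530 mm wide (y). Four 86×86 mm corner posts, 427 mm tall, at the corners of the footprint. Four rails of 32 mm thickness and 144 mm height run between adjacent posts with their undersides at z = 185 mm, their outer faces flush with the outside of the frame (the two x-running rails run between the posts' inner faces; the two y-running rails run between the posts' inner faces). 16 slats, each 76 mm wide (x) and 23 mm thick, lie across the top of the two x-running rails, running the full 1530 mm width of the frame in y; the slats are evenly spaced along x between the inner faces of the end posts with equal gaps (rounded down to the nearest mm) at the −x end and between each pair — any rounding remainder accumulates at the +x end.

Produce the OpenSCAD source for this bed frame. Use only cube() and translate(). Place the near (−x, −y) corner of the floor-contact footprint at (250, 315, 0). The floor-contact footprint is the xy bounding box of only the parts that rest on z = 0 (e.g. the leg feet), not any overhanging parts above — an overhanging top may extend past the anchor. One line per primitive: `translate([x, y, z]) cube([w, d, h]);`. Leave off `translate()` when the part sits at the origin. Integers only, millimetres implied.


// slat z = rail_z + rail_h = 185 + 144 = 329
// slat gap = ⌊(1833 − 16·76) / 17⌋ = 36
translate([250, 315, 0]) cube([86, 86, 427]);
translate([250, 1759, 0]) cube([86, 86, 427]);
translate([2169, 315, 0]) cube([86, 86, 427]);
translate([2169, 1759, 0]) cube([86, 86, 427]);
translate([336, 315, 185]) cube([1833, 32, 144]);
translate([336, 1813, 185]) cube([1833, 32, 144]);
translate([250, 401, 185]) cube([32, 1358, 144]);
translate([2223, 401, 185]) cube([32, 1358, 144]);
translate([372, 315, 329]) cube([76, 1530, 23]);
translate([484, 315, 329]) cube([76, 1530, 23]);
translate([596, 315, 329]) cube([76, 1530, 23]);
translate([708, 315, 329]) cube([76, 1530, 23]);
translate([820, 315, 329]) cube([76, 1530, 23]);
translate([932, 315, 329]) cube([76, 1530, 23]);
translate([1044, 315, 329]) cube([76, 1530, 23]);
translate([1156, 315, 329]) cube([76, 1530, 23]);
translate([1268, 315, 329]) cube([76, 1530, 23]);
translate([1380, 315, 329]) cube([76, 1530, 23]);
translate([1492, 315, 329]) cube([76, 1530, 23]);
translate([1604, 315, 329]) cube([76, 1530, 23]);
translate([1716, 315, 329]) cube([76, 1530, 23]);
translate([1828, 315, 329]) cube([76, 1530, 23]);
translate([1940, 315, 329]) cube([76, 1530, 23]);
translate([2052, 315, 329]) cube([76, 1530, 23]);


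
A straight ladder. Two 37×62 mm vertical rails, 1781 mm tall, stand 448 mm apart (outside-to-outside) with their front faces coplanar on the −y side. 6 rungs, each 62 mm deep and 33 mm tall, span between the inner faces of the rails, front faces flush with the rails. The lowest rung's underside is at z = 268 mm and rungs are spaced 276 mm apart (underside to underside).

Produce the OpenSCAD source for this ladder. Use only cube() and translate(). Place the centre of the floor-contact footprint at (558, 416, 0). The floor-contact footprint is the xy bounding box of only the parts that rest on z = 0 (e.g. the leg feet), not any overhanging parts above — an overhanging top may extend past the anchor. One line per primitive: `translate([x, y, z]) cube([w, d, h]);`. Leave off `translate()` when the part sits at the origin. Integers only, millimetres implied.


translate([334, 385, 0]) cube([37, 62, 1781]);
translate([745, 385, 0]) cube([37, 62, 1781]);
translate([371, 385, 268]) cube([374, 62, 33]);
translate([371, 385, 544]) cube([374, 62, 33]);
translate([371, 385, 820]) cube([374, 62, 33]);
translate([371, 385, 1096]) cube([374, 62, 33]);
translate([371, 385, 1372]) cube([374, 62, 33]);
translate([371, 385, 1648]) cube([374, 62, 33]);


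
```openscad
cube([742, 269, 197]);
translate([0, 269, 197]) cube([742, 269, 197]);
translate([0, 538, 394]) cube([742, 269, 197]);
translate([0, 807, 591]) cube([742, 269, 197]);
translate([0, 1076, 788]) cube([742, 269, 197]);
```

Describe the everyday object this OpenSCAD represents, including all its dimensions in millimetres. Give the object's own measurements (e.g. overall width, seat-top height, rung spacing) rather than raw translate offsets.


A straight staircase of 5 solid steps. Each step is 742 mm wide (x), 269 mm deep (y, the going) and 197 mm tall (the rise). The first step rests on the floor; each subsequent step sits one going further in +y and one rise higher in +z, directly behind and above the previous step with no overlap.


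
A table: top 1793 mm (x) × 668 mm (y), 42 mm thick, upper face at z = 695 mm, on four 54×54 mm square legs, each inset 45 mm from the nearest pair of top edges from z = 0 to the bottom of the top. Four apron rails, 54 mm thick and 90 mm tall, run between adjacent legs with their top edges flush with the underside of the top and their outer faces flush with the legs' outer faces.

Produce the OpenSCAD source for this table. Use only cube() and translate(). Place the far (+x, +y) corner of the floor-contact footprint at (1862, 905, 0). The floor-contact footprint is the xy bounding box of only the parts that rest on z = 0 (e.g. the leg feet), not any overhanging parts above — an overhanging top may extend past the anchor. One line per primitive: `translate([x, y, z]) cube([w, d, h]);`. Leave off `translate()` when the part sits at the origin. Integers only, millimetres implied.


// leg_h = 695 - 42 = 653
// apron z = 653 - 90 = 563
translate([114, 282, 653]) cube([1793, 668, 42]);
translate([159, 327, 0]) cube([54, 54, 653]);
translate([1808, 327, 0]) cube([54, 54, 653]);
translate([159, 851, 0]) cube([54, 54, 653]);
translate([1808, 851, 0]) cube([54, 54, 653]);
translate([213, 327, 563]) cube([1595, 54, 90]);
translate([213, 851, 563]) cube([1595, 54, 90]);
translate([159, 381, 563]) cube([54, 470, 90]);
translate([1808, 381, 563]) cube([54, 470, 90]);


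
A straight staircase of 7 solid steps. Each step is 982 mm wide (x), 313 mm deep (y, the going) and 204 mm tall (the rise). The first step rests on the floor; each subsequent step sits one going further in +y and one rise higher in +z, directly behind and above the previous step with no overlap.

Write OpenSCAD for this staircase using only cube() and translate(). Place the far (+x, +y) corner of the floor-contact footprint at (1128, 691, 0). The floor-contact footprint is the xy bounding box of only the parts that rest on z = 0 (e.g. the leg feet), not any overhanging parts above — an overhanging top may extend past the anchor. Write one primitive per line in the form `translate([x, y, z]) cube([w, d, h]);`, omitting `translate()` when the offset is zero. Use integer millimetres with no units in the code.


translate([146, 378, 0]) cube([982, 313, 204]);
translate([146, 691, 204]) cube([982, 313, 204]);
translate([146, 1004, 408]) cube([982, 313, 204]);
translate([146, 1317, 612]) cube([982, 313, 204]);
translate([146, 1630, 816]) cube([982, 313, 204]);
translate([146, 1943, 1020]) cube([982, 313, 204]);
translate([146, 2256, 1224]) cube([982, 313, 204]);


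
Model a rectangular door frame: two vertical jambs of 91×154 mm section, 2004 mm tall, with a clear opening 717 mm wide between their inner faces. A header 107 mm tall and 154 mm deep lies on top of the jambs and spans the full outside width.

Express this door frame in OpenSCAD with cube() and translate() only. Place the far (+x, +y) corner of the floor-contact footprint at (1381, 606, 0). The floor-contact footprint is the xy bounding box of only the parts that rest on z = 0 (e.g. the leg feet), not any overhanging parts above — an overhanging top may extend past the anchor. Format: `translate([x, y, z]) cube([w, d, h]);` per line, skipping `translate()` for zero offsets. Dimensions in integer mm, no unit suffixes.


translate([482, 452, 0]) cube([91, 154, 2004]);
translate([1290, 452, 0]) cube([91, 154, 2004]);
translate([482, 452, 2004]) cube([899, 154, 107]);


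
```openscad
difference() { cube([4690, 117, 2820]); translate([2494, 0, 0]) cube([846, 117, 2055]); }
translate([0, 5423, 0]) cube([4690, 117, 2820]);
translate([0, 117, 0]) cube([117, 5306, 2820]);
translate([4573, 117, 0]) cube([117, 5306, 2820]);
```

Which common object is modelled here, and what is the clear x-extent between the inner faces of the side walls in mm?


A single room. The interior width is 4456 mm.

Four walls enclosing a rectangle with a door in the front wall — a room. Outside width 4690 minus two 117 mm walls gives 4456 mm.


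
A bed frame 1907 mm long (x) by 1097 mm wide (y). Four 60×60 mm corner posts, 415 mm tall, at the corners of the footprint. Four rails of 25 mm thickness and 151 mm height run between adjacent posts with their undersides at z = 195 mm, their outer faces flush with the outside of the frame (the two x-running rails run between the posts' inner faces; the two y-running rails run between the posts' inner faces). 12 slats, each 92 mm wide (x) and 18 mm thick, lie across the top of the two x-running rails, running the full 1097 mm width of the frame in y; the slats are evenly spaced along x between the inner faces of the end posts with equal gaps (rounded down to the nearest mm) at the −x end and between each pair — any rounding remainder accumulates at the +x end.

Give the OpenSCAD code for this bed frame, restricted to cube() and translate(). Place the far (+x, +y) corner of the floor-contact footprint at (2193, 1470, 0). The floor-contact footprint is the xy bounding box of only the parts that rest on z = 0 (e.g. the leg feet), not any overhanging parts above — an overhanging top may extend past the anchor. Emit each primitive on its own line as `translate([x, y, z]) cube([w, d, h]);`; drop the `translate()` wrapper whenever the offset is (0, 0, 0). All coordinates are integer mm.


translate([286, 373, 0]) cube([60, 60, 415]);
translate([286, 1410, 0]) cube([60, 60, 415]);
translate([2133, 373, 0]) cube([60, 60, 415]);
translate([2133, 1410, 0]) cube([60, 60, 415]);
translate([346, 373, 195]) cube([1787, 25, 151]);
translate([346, 1445, 195]) cube([1787, 25, 151]);
translate([286, 433, 195]) cube([25, 977, 151]);
translate([2168, 433, 195]) cube([25, 977, 151]);
translate([398, 373, 346]) cube([92, 1097, 18]);
translate([542, 373, 346]) cube([92, 1097, 18]);
translate([686, 373, 346]) cube([92, 1097, 18]);
translate([830, 373, 346]) cube([92, 1097, 18]);
translate([974, 373, 346]) cube([92, 1097, 18]);
translate([1118, 373, 346]) cube([92, 1097, 18]);
translate([1262, 373, 346]) cube([92, 1097, 18]);
translate([1406, 373, 346]) cube([92, 1097, 18]);
translate([1550, 373, 346]) cube([92, 1097, 18]);
translate([1694, 373, 346]) cube([92, 1097, 18]);
translate([1838, 373, 346]) cube([92, 1097, 18]);
translate([1982, 373, 346]) cube([92, 1097, 18]);


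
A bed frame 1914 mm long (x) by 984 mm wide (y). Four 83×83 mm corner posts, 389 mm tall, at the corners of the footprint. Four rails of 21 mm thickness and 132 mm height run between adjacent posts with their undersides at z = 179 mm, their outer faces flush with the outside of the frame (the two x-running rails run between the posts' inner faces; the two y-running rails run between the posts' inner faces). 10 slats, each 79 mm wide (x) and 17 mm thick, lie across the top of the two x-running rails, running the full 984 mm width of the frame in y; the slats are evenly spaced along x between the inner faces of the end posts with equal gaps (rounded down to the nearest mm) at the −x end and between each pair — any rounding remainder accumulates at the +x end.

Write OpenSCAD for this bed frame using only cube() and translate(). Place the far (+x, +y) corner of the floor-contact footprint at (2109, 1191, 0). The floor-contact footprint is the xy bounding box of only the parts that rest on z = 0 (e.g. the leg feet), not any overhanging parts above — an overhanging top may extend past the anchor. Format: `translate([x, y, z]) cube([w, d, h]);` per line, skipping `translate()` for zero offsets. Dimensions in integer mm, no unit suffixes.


translate([195, 207, 0]) cube([83, 83, 389]);
translate([195, 1108, 0]) cube([83, 83, 389]);
translate([2026, 207, 0]) cube([83, 83, 389]);
translate([2026, 1108, 0]) cube([83, 83, 389]);
translate([278, 207, 179]) cube([1748, 21, 132]);
translate([278, 1170, 179]) cube([1748, 21, 132]);
translate([195, 290, 179]) cube([21, 818, 132]);
translate([2088, 290, 179]) cube([21, 818, 132]);
translate([365, 207, 311]) cube([79, 984, 17]);
translate([531, 207, 311]) cube([79, 984, 17]);
translate([697, 207, 311]) cube([79, 984, 17]);
translate([863, 207, 311]) cube([79, 984, 17]);
translate([1029, 207, 311]) cube([79, 984, 17]);
translate([1195, 207, 311]) cube([79, 984, 17]);
translate([1361, 207, 311]) cube([79, 984, 17]);
translate([1527, 207, 311]) cube([79, 984, 17]);
translate([1693, 207, 311]) cube([79, 984, 17]);
translate([1859, 207, 311]) cube([79, 984, 17]);


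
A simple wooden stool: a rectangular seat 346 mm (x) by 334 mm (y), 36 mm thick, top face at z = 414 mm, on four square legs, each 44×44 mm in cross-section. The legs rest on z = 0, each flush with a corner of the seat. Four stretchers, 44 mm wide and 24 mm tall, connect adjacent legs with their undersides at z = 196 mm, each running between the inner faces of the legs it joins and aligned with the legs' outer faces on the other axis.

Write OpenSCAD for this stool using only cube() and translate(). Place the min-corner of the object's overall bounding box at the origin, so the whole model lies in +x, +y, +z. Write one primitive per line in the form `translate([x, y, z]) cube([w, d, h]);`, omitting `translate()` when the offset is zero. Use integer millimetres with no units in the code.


translate([0, 0, 378]) cube([346, 334, 36]);
cube([44, 44, 378]);
translate([302, 0, 0]) cube([44, 44, 378]);
translate([0, 290, 0]) cube([44, 44, 378]);
translate([302, 290, 0]) cube([44, 44, 378]);
translate([44, 0, 196]) cube([258, 44, 24]);
translate([44, 290, 196]) cube([258, 44, 24]);
translate([0, 44, 196]) cube([44, 246, 24]);
translate([302, 44, 196]) cube([44, 246, 24]);
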